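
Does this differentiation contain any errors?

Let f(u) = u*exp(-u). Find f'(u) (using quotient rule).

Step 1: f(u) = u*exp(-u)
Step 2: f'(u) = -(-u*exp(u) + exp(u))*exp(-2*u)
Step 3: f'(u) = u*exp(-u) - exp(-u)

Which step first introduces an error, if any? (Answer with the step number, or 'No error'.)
Step 2

Step 2 is incorrect due to a sign flip.
The step shows: -(-u*exp(u) + exp(u))*exp(-2*u)
The correct value should be: (-u*exp(u) + exp(u))*exp(-2*u)

Explanation: The sign of the whole expression was flipped: the term (-u*exp(u) + exp(u))*exp(-2*u) was incorrectly written as -(-u*exp(u) + exp(u))*exp(-2*u)
The later steps are derived from this incorrect expression, so the error originates in Step 2.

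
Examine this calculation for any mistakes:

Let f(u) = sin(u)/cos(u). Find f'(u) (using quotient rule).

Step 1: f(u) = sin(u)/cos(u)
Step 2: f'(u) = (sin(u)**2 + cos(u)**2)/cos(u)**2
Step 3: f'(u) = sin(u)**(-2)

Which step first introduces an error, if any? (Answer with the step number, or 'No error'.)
Step 3

Step 3 is incorrect due to a wrong trig function.
The step shows: sin(u)**(-2)
The correct value should be: cos(u)**(-2)

Explanation: cos(u) was incorrectly written as sin(u): the term cos(u)**(-2) was incorrectly written as sin(u)**(-2)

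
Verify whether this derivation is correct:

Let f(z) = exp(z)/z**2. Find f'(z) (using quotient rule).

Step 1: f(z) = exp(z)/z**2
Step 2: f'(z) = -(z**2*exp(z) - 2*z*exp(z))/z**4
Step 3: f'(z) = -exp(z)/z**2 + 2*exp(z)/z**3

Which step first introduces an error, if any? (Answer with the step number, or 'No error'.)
Step 2

Step 2 is incorrect due to a sign flip.
The step shows: -(z**2*exp(z) - 2*z*exp(z))/z**4
The correct value should be: (z**2*exp(z) - 2*z*exp(z))/z**4

Explanation: The sign of the whole expression was flipped: the term (z**2*exp(z) - 2*z*exp(z))/z**4 was incorrectly written as -(z**2*exp(z) - 2*z*exp(z))/z**4
The later steps are derived from this incorrect expression, so the error originates in Step 2.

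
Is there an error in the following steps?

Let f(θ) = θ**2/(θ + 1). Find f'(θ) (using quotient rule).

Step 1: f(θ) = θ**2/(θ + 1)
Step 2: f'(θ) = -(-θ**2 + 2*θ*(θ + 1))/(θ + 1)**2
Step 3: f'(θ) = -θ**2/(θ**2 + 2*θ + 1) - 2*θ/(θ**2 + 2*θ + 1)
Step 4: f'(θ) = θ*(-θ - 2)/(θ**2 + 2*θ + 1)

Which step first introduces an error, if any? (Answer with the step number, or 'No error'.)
Step 2

Step 2 is incorrect due to a sign flip.
The step shows: -(-θ**2 + 2*θ*(θ + 1))/(θ + 1)**2
The correct value should be: (-θ**2 + 2*θ*(θ + 1))/(θ + 1)**2

Explanation: The sign of the whole expression was flipped: the term (-θ**2 + 2*θ*(θ + 1))/(θ + 1)**2 was incorrectly written as -(-θ**2 + 2*θ*(θ + 1))/(θ + 1)**2
The later steps are derived from this incorrect expression, so the error originates in Step 2.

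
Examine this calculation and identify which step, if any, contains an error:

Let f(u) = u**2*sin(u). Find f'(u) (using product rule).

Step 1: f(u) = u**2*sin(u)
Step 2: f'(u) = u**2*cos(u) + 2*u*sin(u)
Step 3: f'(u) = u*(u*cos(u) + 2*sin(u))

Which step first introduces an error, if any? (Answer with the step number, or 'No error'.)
No error

All steps in this derivation are correct.
The final answer f'(u) = u*(u*cos(u) + 2*sin(u)) is valid.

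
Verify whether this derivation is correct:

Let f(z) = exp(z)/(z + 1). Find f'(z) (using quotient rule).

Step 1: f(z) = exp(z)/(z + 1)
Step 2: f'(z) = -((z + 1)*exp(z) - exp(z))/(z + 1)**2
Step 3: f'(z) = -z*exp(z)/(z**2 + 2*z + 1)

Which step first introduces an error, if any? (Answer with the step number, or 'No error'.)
Step 2

Step 2 is incorrect due to a sign flip.
The step shows: -((z + 1)*exp(z) - exp(z))/(z + 1)**2
The correct value should be: ((z + 1)*exp(z) - exp(z))/(z + 1)**2

Explanation: The sign of the whole expression was flipped: the term ((z + 1)*exp(z) - exp(z))/(z + 1)**2 was incorrectly written as -((z + 1)*exp(z) - exp(z))/(z + 1)**2
The later steps are derived from this incorrect expression, so the error originates in Step 2.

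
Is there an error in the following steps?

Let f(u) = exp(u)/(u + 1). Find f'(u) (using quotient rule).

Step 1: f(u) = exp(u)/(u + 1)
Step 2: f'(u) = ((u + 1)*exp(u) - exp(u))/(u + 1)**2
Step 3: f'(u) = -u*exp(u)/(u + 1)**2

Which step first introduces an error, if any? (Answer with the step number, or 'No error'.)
Step 3

Step 3 is incorrect due to a sign flip.
The step shows: -u*exp(u)/(u + 1)**2
The correct value should be: u*exp(u)/(u + 1)**2

Explanation: The sign of the whole expression was flipped: the term u*exp(u)/(u + 1)**2 was incorrectly written as -u*exp(u)/(u + 1)**2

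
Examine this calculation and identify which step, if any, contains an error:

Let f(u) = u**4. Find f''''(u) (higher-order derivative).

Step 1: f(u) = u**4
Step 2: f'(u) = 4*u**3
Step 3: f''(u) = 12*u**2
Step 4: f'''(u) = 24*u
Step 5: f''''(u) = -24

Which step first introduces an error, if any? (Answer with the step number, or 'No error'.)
Step 5

Step 5 is incorrect due to a sign flip.
The step shows: -24
The correct value should be: 24

Explanation: The sign of the whole expression was flipped: the term 24 was incorrectly written as -24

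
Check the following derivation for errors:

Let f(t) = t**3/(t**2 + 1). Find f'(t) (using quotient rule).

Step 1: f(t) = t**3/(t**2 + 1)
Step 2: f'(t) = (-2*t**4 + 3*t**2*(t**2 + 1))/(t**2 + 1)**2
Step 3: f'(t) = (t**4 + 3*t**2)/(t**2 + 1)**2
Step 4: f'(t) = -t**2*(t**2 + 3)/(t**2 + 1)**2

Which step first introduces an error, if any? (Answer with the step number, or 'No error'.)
Step 4

Step 4 is incorrect due to a sign flip.
The step shows: -t**2*(t**2 + 3)/(t**2 + 1)**2
The correct value should be: t**2*(t**2 + 3)/(t**2 + 1)**2

Explanation: The sign of the whole expression was flipped: the term t**2*(t**2 + 3)/(t**2 + 1)**2 was incorrectly written as -t**2*(t**2 + 3)/(t**2 + 1)**2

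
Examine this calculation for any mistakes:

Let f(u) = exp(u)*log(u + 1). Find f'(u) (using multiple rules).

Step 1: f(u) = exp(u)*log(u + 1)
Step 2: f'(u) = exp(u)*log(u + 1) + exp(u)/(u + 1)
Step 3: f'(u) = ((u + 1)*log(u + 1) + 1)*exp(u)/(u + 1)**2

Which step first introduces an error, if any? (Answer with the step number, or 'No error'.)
Step 3

Step 3 is incorrect due to a wrong exponent.
The step shows: ((u + 1)*log(u + 1) + 1)*exp(u)/(u + 1)**2
The correct value should be: ((u + 1)*log(u + 1) + 1)*exp(u)/(u + 1)

Explanation: The exponent -1 on u + 1 was incorrectly written as -2: the term ((u + 1)*log(u + 1) + 1)*exp(u)/(u + 1) was incorrectly written as ((u + 1)*log(u + 1) + 1)*exp(u)/(u + 1)**2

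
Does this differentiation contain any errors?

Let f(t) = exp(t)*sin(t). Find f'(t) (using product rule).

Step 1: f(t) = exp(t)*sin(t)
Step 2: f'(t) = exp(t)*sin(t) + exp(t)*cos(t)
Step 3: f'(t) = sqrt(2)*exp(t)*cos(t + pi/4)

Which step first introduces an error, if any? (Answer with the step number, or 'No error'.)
Step 3

Step 3 is incorrect due to a wrong trig function.
The step shows: sqrt(2)*exp(t)*cos(t + pi/4)
The correct value should be: sqrt(2)*exp(t)*sin(t + pi/4)

Explanation: sin(t + pi/4) was incorrectly written as cos(t + pi/4): the term sqrt(2)*exp(t)*sin(t + pi/4) was incorrectly written as sqrt(2)*exp(t)*cos(t + pi/4)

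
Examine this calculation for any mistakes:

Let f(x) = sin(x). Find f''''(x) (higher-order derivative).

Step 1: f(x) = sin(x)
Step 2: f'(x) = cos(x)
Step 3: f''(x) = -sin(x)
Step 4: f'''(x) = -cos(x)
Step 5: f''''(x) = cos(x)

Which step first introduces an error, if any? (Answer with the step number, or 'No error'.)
Step 5

Step 5 is incorrect due to a wrong trig function.
The step shows: cos(x)
The correct value should be: sin(x)

Explanation: sin(x) was incorrectly written as cos(x): the term sin(x) was incorrectly written as cos(x)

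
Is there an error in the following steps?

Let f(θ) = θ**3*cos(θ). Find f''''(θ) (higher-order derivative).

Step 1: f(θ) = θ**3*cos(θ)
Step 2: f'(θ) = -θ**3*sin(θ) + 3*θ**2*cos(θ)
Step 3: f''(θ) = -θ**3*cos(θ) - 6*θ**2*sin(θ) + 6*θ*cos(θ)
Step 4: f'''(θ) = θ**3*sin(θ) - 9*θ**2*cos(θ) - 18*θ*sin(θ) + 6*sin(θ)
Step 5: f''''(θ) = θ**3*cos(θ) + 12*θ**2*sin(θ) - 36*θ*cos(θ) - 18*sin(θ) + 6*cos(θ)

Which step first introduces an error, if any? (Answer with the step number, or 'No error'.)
Step 4

Step 4 is incorrect due to a wrong trig function.
The step shows: θ**3*sin(θ) - 9*θ**2*cos(θ) - 18*θ*sin(θ) + 6*sin(θ)
The correct value should be: θ**3*sin(θ) - 9*θ**2*cos(θ) - 18*θ*sin(θ) + 6*cos(θ)

Explanation: cos(θ) was incorrectly written as sin(θ): the term 6*cos(θ) was incorrectly written as 6*sin(θ)
The later steps are derived from this incorrect expression, so the error originates in Step 4.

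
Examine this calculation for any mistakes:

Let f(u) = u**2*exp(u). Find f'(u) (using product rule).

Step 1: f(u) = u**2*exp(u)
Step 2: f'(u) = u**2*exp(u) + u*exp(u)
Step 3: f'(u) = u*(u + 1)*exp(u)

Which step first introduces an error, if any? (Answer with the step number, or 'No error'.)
Step 2

Step 2 is incorrect due to a wrong coefficient.
The step shows: u**2*exp(u) + u*exp(u)
The correct value should be: u**2*exp(u) + 2*u*exp(u)

Explanation: The coefficient 2 was incorrectly written as 1: the term 2*u*exp(u) was incorrectly written as u*exp(u)
The later steps are derived from this incorrect expression, so the error originates in Step 2.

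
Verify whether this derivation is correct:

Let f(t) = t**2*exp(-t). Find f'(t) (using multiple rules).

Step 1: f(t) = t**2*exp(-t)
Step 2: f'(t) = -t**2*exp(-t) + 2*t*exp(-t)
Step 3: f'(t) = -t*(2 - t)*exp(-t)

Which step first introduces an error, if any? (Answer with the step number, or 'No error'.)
Step 3

Step 3 is incorrect due to a sign flip.
The step shows: -t*(2 - t)*exp(-t)
The correct value should be: t*(2 - t)*exp(-t)

Explanation: The sign of the whole expression was flipped: the term t*(2 - t)*exp(-t) was incorrectly written as -t*(2 - t)*exp(-t)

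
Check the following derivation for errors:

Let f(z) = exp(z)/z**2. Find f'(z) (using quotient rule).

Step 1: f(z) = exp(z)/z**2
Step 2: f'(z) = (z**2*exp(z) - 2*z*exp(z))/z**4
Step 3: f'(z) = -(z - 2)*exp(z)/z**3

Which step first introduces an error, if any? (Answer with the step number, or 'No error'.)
Step 3

Step 3 is incorrect due to a sign flip.
The step shows: -(z - 2)*exp(z)/z**3
The correct value should be: (z - 2)*exp(z)/z**3

Explanation: The sign of the whole expression was flipped: the term (z - 2)*exp(z)/z**3 was incorrectly written as -(z - 2)*exp(z)/z**3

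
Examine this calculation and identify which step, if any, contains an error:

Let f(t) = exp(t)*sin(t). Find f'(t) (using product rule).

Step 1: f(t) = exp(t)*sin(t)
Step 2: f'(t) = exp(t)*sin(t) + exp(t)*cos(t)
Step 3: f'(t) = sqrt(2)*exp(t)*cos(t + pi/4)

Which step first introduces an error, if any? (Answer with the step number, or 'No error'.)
Step 3

Step 3 is incorrect due to a wrong trig function.
The step shows: sqrt(2)*exp(t)*cos(t + pi/4)
The correct value should be: sqrt(2)*exp(t)*sin(t + pi/4)

Explanation: sin(t + pi/4) was incorrectly written as cos(t + pi/4): the term sqrt(2)*exp(t)*sin(t + pi/4) was incorrectly written as sqrt(2)*exp(t)*cos(t + pi/4)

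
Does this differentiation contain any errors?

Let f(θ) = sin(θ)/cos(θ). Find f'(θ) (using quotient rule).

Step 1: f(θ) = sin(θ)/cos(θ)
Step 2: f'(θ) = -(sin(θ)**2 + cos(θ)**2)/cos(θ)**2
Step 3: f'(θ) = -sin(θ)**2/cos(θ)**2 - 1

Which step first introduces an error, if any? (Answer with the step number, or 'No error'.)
Step 2

Step 2 is incorrect due to a sign flip.
The step shows: -(sin(θ)**2 + cos(θ)**2)/cos(θ)**2
The correct value should be: (sin(θ)**2 + cos(θ)**2)/cos(θ)**2

Explanation: The sign of the whole expression was flipped: the term (sin(θ)**2 + cos(θ)**2)/cos(θ)**2 was incorrectly written as -(sin(θ)**2 + cos(θ)**2)/cos(θ)**2
The later steps are derived from this incorrect expression, so the error originates in Step 2.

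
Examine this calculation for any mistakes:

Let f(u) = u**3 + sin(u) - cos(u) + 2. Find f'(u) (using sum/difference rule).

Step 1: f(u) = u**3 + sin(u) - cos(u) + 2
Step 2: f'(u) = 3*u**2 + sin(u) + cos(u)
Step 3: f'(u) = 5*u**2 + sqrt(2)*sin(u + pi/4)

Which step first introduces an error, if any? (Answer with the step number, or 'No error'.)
Step 3

Step 3 is incorrect due to a wrong coefficient.
The step shows: 5*u**2 + sqrt(2)*sin(u + pi/4)
The correct value should be: 3*u**2 + sqrt(2)*sin(u + pi/4)

Explanation: The coefficient 3 was incorrectly written as 5: the term 3*u**2 was incorrectly written as 5*u**2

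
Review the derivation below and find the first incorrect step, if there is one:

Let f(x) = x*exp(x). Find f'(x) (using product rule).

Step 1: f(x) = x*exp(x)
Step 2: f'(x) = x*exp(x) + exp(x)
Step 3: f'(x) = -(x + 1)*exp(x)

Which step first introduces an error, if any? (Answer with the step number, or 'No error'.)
Step 3

Step 3 is incorrect due to a sign flip.
The step shows: -(x + 1)*exp(x)
The correct value should be: (x + 1)*exp(x)

Explanation: The sign of the whole expression was flipped: the term (x + 1)*exp(x) was incorrectly written as -(x + 1)*exp(x)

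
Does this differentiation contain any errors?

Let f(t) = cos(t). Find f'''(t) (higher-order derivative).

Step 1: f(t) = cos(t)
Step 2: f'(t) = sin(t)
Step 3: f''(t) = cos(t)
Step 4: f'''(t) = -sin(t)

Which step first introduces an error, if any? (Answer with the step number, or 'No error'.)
Step 2

Step 2 is incorrect due to a sign flip.
The step shows: sin(t)
The correct value should be: -sin(t)

Explanation: The sign of the whole expression was flipped: the term -sin(t) was incorrectly written as sin(t)
The later steps are derived from this incorrect expression, so the error originates in Step 2.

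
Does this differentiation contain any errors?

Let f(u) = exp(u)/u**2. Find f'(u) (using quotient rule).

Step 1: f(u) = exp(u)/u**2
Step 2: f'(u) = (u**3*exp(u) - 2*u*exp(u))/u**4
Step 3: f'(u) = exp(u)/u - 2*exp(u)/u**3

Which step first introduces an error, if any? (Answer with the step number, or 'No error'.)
Step 2

Step 2 is incorrect due to a wrong exponent.
The step shows: (u**3*exp(u) - 2*u*exp(u))/u**4
The correct value should be: (u**2*exp(u) - 2*u*exp(u))/u**4

Explanation: The exponent 2 on u was incorrectly written as 3: the term (u**2*exp(u) - 2*u*exp(u))/u**4 was incorrectly written as (u**3*exp(u) - 2*u*exp(u))/u**4
The later steps are derived from this incorrect expression, so the error originates in Step 2.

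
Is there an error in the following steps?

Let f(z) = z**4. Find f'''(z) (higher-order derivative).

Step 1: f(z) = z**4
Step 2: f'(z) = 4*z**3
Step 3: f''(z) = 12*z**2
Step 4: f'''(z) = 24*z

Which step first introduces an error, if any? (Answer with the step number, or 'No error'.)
No error

All steps in this derivation are correct.
The final answer f'''(z) = 24*z is valid.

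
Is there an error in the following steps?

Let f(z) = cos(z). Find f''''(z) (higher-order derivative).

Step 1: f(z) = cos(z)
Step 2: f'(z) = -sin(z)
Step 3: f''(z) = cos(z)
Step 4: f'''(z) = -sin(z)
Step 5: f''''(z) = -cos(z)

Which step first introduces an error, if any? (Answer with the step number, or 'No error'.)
Step 3

Step 3 is incorrect due to a sign flip.
The step shows: cos(z)
The correct value should be: -cos(z)

Explanation: The sign of the whole expression was flipped: the term -cos(z) was incorrectly written as cos(z)
The later steps are derived from this incorrect expression, so the error originates in Step 3.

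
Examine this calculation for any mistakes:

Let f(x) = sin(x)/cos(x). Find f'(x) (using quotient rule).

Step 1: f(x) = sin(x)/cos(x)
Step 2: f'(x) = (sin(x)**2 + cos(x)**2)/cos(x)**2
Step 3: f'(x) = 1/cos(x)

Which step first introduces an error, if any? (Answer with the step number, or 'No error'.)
Step 3

Step 3 is incorrect due to a wrong exponent.
The step shows: 1/cos(x)
The correct value should be: cos(x)**(-2)

Explanation: The exponent -2 on cos(x) was incorrectly written as -1: the term cos(x)**(-2) was incorrectly written as 1/cos(x)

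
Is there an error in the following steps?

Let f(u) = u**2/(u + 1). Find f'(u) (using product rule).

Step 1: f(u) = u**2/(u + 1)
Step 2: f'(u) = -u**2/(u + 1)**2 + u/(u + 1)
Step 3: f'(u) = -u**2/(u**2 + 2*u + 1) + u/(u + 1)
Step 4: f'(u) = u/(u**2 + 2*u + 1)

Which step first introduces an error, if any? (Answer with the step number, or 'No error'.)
Step 2

Step 2 is incorrect due to a wrong coefficient.
The step shows: -u**2/(u + 1)**2 + u/(u + 1)
The correct value should be: -u**2/(u + 1)**2 + 2*u/(u + 1)

Explanation: The coefficient 2 was incorrectly written as 1: the term 2*u/(u + 1) was incorrectly written as u/(u + 1)
The later steps are derived from this incorrect expression, so the error originates in Step 2.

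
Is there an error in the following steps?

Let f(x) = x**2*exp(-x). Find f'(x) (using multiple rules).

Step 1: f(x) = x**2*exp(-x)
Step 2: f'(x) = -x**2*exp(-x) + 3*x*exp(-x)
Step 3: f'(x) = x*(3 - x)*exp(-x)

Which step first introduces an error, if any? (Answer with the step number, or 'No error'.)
Step 2

Step 2 is incorrect due to a wrong coefficient.
The step shows: -x**2*exp(-x) + 3*x*exp(-x)
The correct value should be: -x**2*exp(-x) + 2*x*exp(-x)

Explanation: The coefficient 2 was incorrectly written as 3: the term 2*x*exp(-x) was incorrectly written as 3*x*exp(-x)
The later steps are derived from this incorrect expression, so the error originates in Step 2.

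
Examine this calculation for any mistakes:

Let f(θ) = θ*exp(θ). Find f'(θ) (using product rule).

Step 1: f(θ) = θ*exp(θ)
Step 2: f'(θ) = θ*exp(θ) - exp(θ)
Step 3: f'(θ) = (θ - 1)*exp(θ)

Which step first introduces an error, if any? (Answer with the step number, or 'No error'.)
Step 2

Step 2 is incorrect due to a sign flip.
The step shows: θ*exp(θ) - exp(θ)
The correct value should be: θ*exp(θ) + exp(θ)

Explanation: The sign of one term was flipped: the term exp(θ) was incorrectly written as -exp(θ)
The later steps are derived from this incorrect expression, so the error originates in Step 2.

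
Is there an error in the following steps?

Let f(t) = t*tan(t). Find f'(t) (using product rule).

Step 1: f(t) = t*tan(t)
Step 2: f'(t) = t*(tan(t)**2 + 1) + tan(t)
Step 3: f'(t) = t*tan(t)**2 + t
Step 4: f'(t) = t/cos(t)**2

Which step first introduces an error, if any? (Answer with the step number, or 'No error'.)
Step 3

Step 3 is incorrect due to a dropped term.
The step shows: t*tan(t)**2 + t
The correct value should be: t*tan(t)**2 + t + tan(t)

Explanation: A term was dropped: the term tan(t) was incorrectly omitted
The later steps are derived from this incorrect expression, so the error originates in Step 3.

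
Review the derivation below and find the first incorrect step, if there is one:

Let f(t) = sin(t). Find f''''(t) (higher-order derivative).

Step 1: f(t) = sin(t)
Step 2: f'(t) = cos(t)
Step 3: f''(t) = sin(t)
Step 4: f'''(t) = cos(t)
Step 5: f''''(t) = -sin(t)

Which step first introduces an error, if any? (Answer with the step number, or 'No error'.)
Step 3

Step 3 is incorrect due to a sign flip.
The step shows: sin(t)
The correct value should be: -sin(t)

Explanation: The sign of the whole expression was flipped: the term -sin(t) was incorrectly written as sin(t)
The later steps are derived from this incorrect expression, so the error originates in Step 3.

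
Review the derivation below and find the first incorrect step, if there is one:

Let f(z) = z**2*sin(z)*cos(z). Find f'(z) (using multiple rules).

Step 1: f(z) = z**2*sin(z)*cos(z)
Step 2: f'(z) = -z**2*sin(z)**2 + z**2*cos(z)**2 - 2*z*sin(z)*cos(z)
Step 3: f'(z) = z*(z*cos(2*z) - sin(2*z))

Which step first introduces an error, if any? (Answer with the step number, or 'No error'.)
Step 2

Step 2 is incorrect due to a sign flip.
The step shows: -z**2*sin(z)**2 + z**2*cos(z)**2 - 2*z*sin(z)*cos(z)
The correct value should be: -z**2*sin(z)**2 + z**2*cos(z)**2 + 2*z*sin(z)*cos(z)

Explanation: The sign of one term was flipped: the term 2*z*sin(z)*cos(z) was incorrectly written as -2*z*sin(z)*cos(z)
The later steps are derived from this incorrect expression, so the error originates in Step 2.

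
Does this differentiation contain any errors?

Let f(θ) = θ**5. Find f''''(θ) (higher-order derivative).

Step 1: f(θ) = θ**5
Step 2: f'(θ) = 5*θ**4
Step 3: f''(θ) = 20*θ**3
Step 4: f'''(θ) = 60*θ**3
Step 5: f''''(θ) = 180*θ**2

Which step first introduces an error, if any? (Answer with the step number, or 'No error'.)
Step 4

Step 4 is incorrect due to a wrong exponent.
The step shows: 60*θ**3
The correct value should be: 60*θ**2

Explanation: The exponent 2 on θ was incorrectly written as 3: the term 60*θ**2 was incorrectly written as 60*θ**3
The later steps are derived from this incorrect expression, so the error originates in Step 4.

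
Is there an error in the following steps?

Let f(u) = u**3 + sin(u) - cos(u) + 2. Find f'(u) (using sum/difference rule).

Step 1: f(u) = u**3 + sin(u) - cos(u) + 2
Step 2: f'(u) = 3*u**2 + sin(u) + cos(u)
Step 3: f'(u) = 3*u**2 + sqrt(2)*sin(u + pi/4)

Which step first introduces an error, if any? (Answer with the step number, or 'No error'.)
No error

All steps in this derivation are correct.
The final answer f'(u) = 3*u**2 + sqrt(2)*sin(u + pi/4) is valid.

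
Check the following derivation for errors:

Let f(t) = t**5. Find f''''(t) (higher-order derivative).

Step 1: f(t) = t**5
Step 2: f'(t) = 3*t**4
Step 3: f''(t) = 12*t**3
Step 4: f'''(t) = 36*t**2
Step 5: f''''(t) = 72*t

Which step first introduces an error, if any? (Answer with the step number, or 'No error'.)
Step 2

Step 2 is incorrect due to a wrong coefficient.
The step shows: 3*t**4
The correct value should be: 5*t**4

Explanation: The coefficient 5 was incorrectly written as 3: the term 5*t**4 was incorrectly written as 3*t**4
The later steps are derived from this incorrect expression, so the error originates in Step 2.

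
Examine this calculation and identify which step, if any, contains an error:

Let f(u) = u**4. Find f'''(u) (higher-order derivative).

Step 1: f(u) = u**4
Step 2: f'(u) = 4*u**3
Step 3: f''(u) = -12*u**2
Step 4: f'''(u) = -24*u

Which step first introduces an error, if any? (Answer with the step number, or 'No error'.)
Step 3

Step 3 is incorrect due to a sign flip.
The step shows: -12*u**2
The correct value should be: 12*u**2

Explanation: The sign of the whole expression was flipped: the term 12*u**2 was incorrectly written as -12*u**2
The later steps are derived from this incorrect expression, so the error originates in Step 3.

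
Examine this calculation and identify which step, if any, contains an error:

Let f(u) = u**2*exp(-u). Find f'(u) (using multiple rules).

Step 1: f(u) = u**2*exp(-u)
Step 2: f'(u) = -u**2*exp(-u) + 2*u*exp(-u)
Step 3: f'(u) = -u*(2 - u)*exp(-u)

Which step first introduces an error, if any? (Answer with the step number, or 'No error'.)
Step 3

Step 3 is incorrect due to a sign flip.
The step shows: -u*(2 - u)*exp(-u)
The correct value should be: u*(2 - u)*exp(-u)

Explanation: The sign of the whole expression was flipped: the term u*(2 - u)*exp(-u) was incorrectly written as -u*(2 - u)*exp(-u)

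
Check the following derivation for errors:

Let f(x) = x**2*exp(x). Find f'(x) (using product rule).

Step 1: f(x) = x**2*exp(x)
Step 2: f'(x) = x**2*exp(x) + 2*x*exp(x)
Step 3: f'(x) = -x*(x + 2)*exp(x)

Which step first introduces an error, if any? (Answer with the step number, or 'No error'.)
Step 3

Step 3 is incorrect due to a sign flip.
The step shows: -x*(x + 2)*exp(x)
The correct value should be: x*(x + 2)*exp(x)

Explanation: The sign of the whole expression was flipped: the term x*(x + 2)*exp(x) was incorrectly written as -x*(x + 2)*exp(x)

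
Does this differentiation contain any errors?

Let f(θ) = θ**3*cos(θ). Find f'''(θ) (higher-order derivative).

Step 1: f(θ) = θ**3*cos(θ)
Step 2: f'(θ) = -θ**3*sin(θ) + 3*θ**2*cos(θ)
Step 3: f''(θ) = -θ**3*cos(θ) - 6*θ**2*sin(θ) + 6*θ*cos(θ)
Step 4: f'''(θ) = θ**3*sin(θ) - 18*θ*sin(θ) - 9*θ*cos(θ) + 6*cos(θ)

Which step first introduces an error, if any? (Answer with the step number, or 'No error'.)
Step 4

Step 4 is incorrect due to a wrong exponent.
The step shows: θ**3*sin(θ) - 18*θ*sin(θ) - 9*θ*cos(θ) + 6*cos(θ)
The correct value should be: θ**3*sin(θ) - 9*θ**2*cos(θ) - 18*θ*sin(θ) + 6*cos(θ)

Explanation: The exponent 2 on θ was incorrectly written as 1: the term -9*θ**2*cos(θ) was incorrectly written as -9*θ*cos(θ)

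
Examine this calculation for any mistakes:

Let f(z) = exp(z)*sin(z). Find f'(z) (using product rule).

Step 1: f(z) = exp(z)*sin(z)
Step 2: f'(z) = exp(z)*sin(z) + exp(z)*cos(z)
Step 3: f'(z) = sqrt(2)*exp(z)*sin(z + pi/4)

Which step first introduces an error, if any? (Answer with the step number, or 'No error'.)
No error

All steps in this derivation are correct.
The final answer f'(z) = sqrt(2)*exp(z)*sin(z + pi/4) is valid.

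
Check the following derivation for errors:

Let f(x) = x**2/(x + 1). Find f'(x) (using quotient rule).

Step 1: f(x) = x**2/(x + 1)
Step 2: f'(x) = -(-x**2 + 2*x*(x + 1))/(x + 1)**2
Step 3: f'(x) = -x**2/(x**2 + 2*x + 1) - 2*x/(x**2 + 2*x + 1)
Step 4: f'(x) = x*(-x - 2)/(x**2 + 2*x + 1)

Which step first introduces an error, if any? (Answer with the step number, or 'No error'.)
Step 2

Step 2 is incorrect due to a sign flip.
The step shows: -(-x**2 + 2*x*(x + 1))/(x + 1)**2
The correct value should be: (-x**2 + 2*x*(x + 1))/(x + 1)**2

Explanation: The sign of the whole expression was flipped: the term (-x**2 + 2*x*(x + 1))/(x + 1)**2 was incorrectly written as -(-x**2 + 2*x*(x + 1))/(x + 1)**2
The later steps are derived from this incorrect expression, so the error originates in Step 2.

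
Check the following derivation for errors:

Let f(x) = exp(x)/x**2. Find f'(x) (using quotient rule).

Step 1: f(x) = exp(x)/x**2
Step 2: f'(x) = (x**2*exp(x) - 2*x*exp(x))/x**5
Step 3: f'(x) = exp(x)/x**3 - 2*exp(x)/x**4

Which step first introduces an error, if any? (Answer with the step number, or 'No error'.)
Step 2

Step 2 is incorrect due to a wrong exponent.
The step shows: (x**2*exp(x) - 2*x*exp(x))/x**5
The correct value should be: (x**2*exp(x) - 2*x*exp(x))/x**4

Explanation: The exponent -4 on x was incorrectly written as -5: the term (x**2*exp(x) - 2*x*exp(x))/x**4 was incorrectly written as (x**2*exp(x) - 2*x*exp(x))/x**5
The later steps are derived from this incorrect expression, so the error originates in Step 2.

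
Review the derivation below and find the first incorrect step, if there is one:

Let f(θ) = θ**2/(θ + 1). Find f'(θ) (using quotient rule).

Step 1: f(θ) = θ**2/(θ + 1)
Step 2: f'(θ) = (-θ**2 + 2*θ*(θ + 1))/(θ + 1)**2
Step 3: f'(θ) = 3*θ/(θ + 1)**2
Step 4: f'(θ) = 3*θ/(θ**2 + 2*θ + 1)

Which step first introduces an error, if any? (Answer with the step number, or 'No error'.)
Step 3

Step 3 is incorrect due to a wrong exponent.
The step shows: 3*θ/(θ + 1)**2
The correct value should be: (θ**2 + 2*θ)/(θ + 1)**2

Explanation: The exponent 2 on θ was incorrectly written as 1: the term (θ**2 + 2*θ)/(θ + 1)**2 was incorrectly written as 3*θ/(θ + 1)**2
The later steps are derived from this incorrect expression, so the error originates in Step 3.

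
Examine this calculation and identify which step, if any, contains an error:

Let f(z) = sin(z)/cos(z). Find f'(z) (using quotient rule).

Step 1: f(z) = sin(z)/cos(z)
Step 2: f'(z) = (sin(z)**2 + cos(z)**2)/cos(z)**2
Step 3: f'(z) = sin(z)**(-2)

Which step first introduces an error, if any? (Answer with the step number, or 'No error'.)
Step 3

Step 3 is incorrect due to a wrong trig function.
The step shows: sin(z)**(-2)
The correct value should be: cos(z)**(-2)

Explanation: cos(z) was incorrectly written as sin(z): the term cos(z)**(-2) was incorrectly written as sin(z)**(-2)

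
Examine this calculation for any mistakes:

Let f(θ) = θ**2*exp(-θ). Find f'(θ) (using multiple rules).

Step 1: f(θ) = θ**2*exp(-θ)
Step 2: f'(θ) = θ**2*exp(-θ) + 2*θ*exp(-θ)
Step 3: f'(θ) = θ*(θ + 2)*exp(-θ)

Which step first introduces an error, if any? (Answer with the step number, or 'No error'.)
Step 2

Step 2 is incorrect due to a sign flip.
The step shows: θ**2*exp(-θ) + 2*θ*exp(-θ)
The correct value should be: -θ**2*exp(-θ) + 2*θ*exp(-θ)

Explanation: The sign of one term was flipped: the term -θ**2*exp(-θ) was incorrectly written as θ**2*exp(-θ)
The later steps are derived from this incorrect expression, so the error originates in Step 2.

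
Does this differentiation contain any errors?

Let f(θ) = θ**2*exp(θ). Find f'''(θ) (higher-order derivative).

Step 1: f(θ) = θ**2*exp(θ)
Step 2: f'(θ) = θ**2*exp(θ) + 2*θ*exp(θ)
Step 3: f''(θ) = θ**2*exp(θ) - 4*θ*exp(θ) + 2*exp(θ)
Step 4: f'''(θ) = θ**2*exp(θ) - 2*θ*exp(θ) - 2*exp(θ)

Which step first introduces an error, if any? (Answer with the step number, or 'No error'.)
Step 3

Step 3 is incorrect due to a sign flip.
The step shows: θ**2*exp(θ) - 4*θ*exp(θ) + 2*exp(θ)
The correct value should be: θ**2*exp(θ) + 4*θ*exp(θ) + 2*exp(θ)

Explanation: The sign of one term was flipped: the term 4*θ*exp(θ) was incorrectly written as -4*θ*exp(θ)
The later steps are derived from this incorrect expression, so the error originates in Step 3.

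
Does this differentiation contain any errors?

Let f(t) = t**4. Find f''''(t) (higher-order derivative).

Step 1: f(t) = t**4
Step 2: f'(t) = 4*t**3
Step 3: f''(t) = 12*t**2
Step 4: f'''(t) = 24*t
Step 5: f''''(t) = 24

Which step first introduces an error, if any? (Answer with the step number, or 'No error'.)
No error

All steps in this derivation are correct.
The final answer f''''(t) = 24 is valid.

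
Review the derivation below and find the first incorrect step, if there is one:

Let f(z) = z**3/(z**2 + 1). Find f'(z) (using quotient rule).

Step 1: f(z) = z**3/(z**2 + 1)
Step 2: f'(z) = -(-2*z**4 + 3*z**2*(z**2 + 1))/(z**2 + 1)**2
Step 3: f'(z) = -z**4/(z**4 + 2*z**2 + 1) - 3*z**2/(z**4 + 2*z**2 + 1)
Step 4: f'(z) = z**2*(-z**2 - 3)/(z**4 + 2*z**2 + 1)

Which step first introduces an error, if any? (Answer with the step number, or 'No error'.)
Step 2

Step 2 is incorrect due to a sign flip.
The step shows: -(-2*z**4 + 3*z**2*(z**2 + 1))/(z**2 + 1)**2
The correct value should be: (-2*z**4 + 3*z**2*(z**2 + 1))/(z**2 + 1)**2

Explanation: The sign of the whole expression was flipped: the term (-2*z**4 + 3*z**2*(z**2 + 1))/(z**2 + 1)**2 was incorrectly written as -(-2*z**4 + 3*z**2*(z**2 + 1))/(z**2 + 1)**2
The later steps are derived from this incorrect expression, so the error originates in Step 2.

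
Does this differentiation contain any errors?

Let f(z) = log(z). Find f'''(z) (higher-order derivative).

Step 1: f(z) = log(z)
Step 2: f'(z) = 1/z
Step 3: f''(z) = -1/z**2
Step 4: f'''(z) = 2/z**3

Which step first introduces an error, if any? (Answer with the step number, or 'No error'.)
No error

All steps in this derivation are correct.
The final answer f'''(z) = 2/z**3 is valid.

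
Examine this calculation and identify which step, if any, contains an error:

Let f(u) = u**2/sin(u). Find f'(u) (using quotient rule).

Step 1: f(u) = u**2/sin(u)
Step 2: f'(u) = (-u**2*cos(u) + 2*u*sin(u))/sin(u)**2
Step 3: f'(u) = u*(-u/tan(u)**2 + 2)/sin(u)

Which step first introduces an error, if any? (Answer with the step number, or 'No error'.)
Step 3

Step 3 is incorrect due to a wrong exponent.
The step shows: u*(-u/tan(u)**2 + 2)/sin(u)
The correct value should be: u*(-u/tan(u) + 2)/sin(u)

Explanation: The exponent -1 on tan(u) was incorrectly written as -2: the term u*(-u/tan(u) + 2)/sin(u) was incorrectly written as u*(-u/tan(u)**2 + 2)/sin(u)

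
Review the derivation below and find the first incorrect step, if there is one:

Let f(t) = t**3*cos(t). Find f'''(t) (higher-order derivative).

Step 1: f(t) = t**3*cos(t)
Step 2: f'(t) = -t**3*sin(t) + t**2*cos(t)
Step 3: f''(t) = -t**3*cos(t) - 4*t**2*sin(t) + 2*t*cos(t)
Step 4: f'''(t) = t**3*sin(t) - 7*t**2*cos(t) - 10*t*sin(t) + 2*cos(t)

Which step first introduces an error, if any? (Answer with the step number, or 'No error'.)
Step 2

Step 2 is incorrect due to a wrong coefficient.
The step shows: -t**3*sin(t) + t**2*cos(t)
The correct value should be: -t**3*sin(t) + 3*t**2*cos(t)

Explanation: The coefficient 3 was incorrectly written as 1: the term 3*t**2*cos(t) was incorrectly written as t**2*cos(t)
The later steps are derived from this incorrect expression, so the error originates in Step 2.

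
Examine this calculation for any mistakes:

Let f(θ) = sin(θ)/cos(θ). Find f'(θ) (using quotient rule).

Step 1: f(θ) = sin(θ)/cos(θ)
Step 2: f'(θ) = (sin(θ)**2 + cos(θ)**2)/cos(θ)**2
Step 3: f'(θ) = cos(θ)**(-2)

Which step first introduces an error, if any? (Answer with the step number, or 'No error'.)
No error

All steps in this derivation are correct.
The final answer f'(θ) = cos(θ)**(-2) is valid.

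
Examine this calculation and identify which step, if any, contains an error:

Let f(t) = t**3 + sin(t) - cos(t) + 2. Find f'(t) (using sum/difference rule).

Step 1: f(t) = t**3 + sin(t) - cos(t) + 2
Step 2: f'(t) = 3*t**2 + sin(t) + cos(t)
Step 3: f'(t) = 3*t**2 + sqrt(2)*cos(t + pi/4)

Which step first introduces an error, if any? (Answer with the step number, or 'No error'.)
Step 3

Step 3 is incorrect due to a wrong trig function.
The step shows: 3*t**2 + sqrt(2)*cos(t + pi/4)
The correct value should be: 3*t**2 + sqrt(2)*sin(t + pi/4)

Explanation: sin(t + pi/4) was incorrectly written as cos(t + pi/4): the term sqrt(2)*sin(t + pi/4) was incorrectly written as sqrt(2)*cos(t + pi/4)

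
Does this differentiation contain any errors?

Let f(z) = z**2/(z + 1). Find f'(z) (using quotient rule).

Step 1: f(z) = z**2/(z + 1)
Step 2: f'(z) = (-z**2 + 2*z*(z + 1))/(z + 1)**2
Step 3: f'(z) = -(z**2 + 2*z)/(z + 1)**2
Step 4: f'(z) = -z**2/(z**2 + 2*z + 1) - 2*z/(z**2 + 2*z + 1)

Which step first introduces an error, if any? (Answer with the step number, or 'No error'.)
Step 3

Step 3 is incorrect due to a sign flip.
The step shows: -(z**2 + 2*z)/(z + 1)**2
The correct value should be: (z**2 + 2*z)/(z + 1)**2

Explanation: The sign of the whole expression was flipped: the term (z**2 + 2*z)/(z + 1)**2 was incorrectly written as -(z**2 + 2*z)/(z + 1)**2
The later steps are derived from this incorrect expression, so the error originates in Step 3.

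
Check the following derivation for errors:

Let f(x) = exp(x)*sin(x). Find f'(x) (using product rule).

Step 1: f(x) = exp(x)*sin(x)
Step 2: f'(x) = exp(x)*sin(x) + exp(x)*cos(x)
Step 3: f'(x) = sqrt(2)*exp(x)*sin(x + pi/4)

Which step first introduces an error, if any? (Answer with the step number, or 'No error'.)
No error

All steps in this derivation are correct.
The final answer f'(x) = sqrt(2)*exp(x)*sin(x + pi/4) is valid.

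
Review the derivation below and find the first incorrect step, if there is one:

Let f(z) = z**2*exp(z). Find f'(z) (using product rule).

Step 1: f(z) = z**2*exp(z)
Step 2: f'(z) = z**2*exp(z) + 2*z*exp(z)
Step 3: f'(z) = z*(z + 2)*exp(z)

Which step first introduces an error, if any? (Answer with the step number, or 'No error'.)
No error

All steps in this derivation are correct.
The final answer f'(z) = z*(z + 2)*exp(z) is valid.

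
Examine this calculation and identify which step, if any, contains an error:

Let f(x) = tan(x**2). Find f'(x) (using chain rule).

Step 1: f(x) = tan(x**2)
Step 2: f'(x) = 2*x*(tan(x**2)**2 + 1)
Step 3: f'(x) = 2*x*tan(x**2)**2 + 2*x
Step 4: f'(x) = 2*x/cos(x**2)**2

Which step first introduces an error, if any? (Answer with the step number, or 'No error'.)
No error

All steps in this derivation are correct.
The final answer f'(x) = 2*x/cos(x**2)**2 is valid.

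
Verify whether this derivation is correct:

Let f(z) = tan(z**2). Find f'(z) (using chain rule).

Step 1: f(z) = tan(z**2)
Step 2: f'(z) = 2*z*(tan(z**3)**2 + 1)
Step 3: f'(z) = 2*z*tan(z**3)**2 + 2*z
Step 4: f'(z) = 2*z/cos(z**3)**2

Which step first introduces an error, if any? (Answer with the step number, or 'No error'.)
Step 2

Step 2 is incorrect due to a wrong exponent.
The step shows: 2*z*(tan(z**3)**2 + 1)
The correct value should be: 2*z*(tan(z**2)**2 + 1)

Explanation: The exponent 2 on z was incorrectly written as 3: the term 2*z*(tan(z**2)**2 + 1) was incorrectly written as 2*z*(tan(z**3)**2 + 1)
The later steps are derived from this incorrect expression, so the error originates in Step 2.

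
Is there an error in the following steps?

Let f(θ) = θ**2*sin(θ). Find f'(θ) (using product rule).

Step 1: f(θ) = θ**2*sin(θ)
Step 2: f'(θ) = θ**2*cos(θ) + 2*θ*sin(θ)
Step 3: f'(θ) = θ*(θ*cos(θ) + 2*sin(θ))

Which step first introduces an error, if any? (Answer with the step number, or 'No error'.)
No error

All steps in this derivation are correct.
The final answer f'(θ) = θ*(θ*cos(θ) + 2*sin(θ)) is valid.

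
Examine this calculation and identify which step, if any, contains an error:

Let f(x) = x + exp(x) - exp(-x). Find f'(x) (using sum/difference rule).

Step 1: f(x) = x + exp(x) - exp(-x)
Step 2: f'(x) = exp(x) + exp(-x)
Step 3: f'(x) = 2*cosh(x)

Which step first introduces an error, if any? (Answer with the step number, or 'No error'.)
Step 2

Step 2 is incorrect due to a dropped term.
The step shows: exp(x) + exp(-x)
The correct value should be: exp(x) + 1 + exp(-x)

Explanation: A term was dropped: the term 1 was incorrectly omitted
The later steps are derived from this incorrect expression, so the error originates in Step 2.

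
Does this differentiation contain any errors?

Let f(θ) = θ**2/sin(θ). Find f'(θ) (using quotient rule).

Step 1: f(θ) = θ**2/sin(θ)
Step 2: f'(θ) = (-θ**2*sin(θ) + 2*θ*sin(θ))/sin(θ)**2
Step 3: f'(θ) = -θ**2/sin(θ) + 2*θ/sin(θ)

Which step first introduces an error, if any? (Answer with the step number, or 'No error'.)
Step 2

Step 2 is incorrect due to a wrong trig function.
The step shows: (-θ**2*sin(θ) + 2*θ*sin(θ))/sin(θ)**2
The correct value should be: (-θ**2*cos(θ) + 2*θ*sin(θ))/sin(θ)**2

Explanation: cos(θ) was incorrectly written as sin(θ): the term (-θ**2*cos(θ) + 2*θ*sin(θ))/sin(θ)**2 was incorrectly written as (-θ**2*sin(θ) + 2*θ*sin(θ))/sin(θ)**2
The later steps are derived from this incorrect expression, so the error originates in Step 2.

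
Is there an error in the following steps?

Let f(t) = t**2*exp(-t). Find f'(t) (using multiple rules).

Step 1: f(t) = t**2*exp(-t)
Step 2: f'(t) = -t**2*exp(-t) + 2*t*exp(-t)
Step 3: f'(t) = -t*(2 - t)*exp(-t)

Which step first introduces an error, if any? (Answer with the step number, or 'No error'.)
Step 3

Step 3 is incorrect due to a sign flip.
The step shows: -t*(2 - t)*exp(-t)
The correct value should be: t*(2 - t)*exp(-t)

Explanation: The sign of the whole expression was flipped: the term t*(2 - t)*exp(-t) was incorrectly written as -t*(2 - t)*exp(-t)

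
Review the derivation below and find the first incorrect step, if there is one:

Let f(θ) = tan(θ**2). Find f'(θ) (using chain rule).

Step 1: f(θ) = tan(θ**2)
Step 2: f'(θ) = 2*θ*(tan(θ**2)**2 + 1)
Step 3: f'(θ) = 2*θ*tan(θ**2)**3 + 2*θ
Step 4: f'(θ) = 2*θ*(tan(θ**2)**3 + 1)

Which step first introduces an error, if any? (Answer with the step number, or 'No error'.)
Step 3

Step 3 is incorrect due to a wrong exponent.
The step shows: 2*θ*tan(θ**2)**3 + 2*θ
The correct value should be: 2*θ*tan(θ**2)**2 + 2*θ

Explanation: The exponent 2 on tan(θ**2) was incorrectly written as 3: the term 2*θ*tan(θ**2)**2 was incorrectly written as 2*θ*tan(θ**2)**3
The later steps are derived from this incorrect expression, so the error originates in Step 3.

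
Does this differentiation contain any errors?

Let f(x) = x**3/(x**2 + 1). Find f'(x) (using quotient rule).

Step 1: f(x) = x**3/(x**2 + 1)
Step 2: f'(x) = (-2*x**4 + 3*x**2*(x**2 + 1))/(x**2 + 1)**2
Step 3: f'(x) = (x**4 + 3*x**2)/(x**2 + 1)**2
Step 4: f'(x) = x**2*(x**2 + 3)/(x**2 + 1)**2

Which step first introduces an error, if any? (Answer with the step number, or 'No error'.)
No error

All steps in this derivation are correct.
The final answer f'(x) = x**2*(x**2 + 3)/(x**2 + 1)**2 is valid.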